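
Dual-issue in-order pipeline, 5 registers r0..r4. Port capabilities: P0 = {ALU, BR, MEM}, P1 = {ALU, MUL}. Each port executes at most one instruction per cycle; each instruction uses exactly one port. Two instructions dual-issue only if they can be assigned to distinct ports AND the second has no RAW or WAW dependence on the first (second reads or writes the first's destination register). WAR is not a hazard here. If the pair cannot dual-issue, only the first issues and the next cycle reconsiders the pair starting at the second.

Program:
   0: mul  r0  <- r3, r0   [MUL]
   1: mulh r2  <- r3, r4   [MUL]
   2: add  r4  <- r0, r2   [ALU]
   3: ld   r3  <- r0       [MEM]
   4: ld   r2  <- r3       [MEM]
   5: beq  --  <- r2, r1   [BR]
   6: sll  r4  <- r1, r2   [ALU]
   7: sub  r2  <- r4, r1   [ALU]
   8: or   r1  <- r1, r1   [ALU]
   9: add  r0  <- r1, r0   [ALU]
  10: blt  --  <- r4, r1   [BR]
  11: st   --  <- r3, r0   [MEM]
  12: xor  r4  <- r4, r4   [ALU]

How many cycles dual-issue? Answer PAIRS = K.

PAIRS = 5

#0 head=0: mul.MUL i0 no-port MUL/MUL
#1 head=1: mulh.MUL i1 RAW r2
#2 head=2: add.ALU;ld.MEM i2+i3 pair
#3 head=4: ld.MEM i4 no-port MEM/BR
#4 head=5: beq.BR;sll.ALU i5+i6 pair
#5 head=7: sub.ALU;or.ALU i7+i8 pair
#6 head=9: add.ALU;blt.BR i9+i10 pair
#7 head=11: st.MEM;xor.ALU i11+i12 pair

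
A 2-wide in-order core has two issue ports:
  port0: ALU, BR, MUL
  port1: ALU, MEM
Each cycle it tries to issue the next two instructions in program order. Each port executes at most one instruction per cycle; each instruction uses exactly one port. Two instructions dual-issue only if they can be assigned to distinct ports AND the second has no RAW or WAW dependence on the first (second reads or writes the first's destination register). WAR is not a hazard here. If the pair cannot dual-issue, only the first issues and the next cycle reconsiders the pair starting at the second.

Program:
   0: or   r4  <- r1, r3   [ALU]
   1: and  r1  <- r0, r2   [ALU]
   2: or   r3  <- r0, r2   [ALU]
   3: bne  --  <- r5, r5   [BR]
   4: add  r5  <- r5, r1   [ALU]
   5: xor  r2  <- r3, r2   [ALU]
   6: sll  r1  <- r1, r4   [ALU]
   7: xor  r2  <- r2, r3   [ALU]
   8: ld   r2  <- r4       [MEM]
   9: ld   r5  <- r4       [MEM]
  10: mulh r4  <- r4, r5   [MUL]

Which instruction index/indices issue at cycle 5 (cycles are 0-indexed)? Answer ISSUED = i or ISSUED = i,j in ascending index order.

ISSUED = 9

0. or;and @i0&i1  | 2-wide
1. or;bne @i2&i3  | 2-wide
2. add;xor @i4&i5  | 2-wide
3. sll;xor @i6&i7  | 2-wide
4. ld @i8  | no-port MEM/MEM
5. ld @i9  | RAW r5
6. mulh @i10  | tail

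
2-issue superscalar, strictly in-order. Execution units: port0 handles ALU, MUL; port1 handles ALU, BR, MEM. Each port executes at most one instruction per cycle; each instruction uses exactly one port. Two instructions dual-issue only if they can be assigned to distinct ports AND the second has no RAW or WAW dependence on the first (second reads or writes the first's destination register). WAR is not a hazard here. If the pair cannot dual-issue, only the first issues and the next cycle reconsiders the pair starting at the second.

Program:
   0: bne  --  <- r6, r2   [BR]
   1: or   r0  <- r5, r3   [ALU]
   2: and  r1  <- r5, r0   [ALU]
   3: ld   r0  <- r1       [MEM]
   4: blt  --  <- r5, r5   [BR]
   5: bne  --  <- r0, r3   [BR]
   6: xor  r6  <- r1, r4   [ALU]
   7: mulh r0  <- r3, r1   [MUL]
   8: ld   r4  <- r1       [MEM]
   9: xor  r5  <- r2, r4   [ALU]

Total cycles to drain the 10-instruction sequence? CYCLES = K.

CYCLES = 7

0. bne+or @i0+i1  | dual
1. and @i2  | RAW r1
2. ld @i3  | no-port MEM/BR
3. blt @i4  | no-port BR/BR
4. bne+xor @i5+i6  | dual
5. mulh+ld @i7+i8  | dual
6. xor @i9  | tail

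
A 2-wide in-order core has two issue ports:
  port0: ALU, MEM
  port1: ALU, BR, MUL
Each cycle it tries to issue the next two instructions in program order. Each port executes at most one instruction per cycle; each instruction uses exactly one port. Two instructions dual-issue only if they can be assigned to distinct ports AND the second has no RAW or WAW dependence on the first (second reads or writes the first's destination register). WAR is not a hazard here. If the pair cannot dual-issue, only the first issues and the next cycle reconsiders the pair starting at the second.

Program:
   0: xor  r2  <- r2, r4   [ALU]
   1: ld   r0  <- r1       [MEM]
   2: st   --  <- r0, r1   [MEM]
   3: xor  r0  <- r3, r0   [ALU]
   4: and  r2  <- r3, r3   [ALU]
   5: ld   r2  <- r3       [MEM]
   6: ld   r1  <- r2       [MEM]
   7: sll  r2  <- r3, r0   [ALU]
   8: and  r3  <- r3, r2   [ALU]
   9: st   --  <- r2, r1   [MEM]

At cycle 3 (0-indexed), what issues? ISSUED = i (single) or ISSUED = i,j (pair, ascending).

t=0 i0+i1:xor.ALU/ld.MEM ; pair
t=1 i2+i3:st.MEM/xor.ALU ; pair
t=2 i4:and.ALU ; WAW r2
t=3 i5:ld.MEM ; no-port MEM/MEM
t=4 i6+i7:ld.MEM/sll.ALU ; pair
t=5 i8+i9:and.ALU/st.MEM ; pair

ISSUED = 5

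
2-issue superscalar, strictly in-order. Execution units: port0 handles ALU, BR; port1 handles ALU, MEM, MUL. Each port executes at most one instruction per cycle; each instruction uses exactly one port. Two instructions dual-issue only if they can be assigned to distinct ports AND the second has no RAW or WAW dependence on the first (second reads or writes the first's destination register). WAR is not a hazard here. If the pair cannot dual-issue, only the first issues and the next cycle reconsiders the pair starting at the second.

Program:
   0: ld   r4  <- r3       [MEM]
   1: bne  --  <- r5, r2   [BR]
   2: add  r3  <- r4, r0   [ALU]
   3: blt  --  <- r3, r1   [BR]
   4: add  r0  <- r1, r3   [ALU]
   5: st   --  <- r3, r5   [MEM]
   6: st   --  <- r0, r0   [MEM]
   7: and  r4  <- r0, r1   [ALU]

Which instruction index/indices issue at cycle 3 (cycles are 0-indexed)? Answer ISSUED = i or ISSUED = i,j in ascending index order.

  cy0 -> i0/i1 (ld/bne) dual
  cy1 -> i2 (add) RAW r3
  cy2 -> i3/i4 (blt/add) dual
  cy3 -> i5 (st) no-port MEM/MEM
  cy4 -> i6/i7 (st/and) dual

ISSUED = 5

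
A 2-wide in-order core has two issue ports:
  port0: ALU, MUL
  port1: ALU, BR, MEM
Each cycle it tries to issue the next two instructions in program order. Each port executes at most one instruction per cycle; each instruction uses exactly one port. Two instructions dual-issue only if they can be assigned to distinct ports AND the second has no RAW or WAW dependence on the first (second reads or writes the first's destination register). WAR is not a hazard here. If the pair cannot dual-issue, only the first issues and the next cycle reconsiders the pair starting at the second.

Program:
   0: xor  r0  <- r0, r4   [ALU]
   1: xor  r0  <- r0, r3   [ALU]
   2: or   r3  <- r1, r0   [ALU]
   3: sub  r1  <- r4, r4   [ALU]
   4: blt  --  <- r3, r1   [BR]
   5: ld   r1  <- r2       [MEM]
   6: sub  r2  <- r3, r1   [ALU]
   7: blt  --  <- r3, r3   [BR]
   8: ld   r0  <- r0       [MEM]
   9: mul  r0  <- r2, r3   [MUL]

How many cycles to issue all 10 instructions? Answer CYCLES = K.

c0: i0 xor.ALU  RAW+WAW r0
c1: i1 xor.ALU  RAW r0
c2: i2/i3 or.ALU sub.ALU  pair
c3: i4 blt.BR  no-port BR/MEM
c4: i5 ld.MEM  RAW r1
c5: i6/i7 sub.ALU blt.BR  pair
c6: i8 ld.MEM  WAW r0
c7: i9 mul.MUL  tail

CYCLES = 8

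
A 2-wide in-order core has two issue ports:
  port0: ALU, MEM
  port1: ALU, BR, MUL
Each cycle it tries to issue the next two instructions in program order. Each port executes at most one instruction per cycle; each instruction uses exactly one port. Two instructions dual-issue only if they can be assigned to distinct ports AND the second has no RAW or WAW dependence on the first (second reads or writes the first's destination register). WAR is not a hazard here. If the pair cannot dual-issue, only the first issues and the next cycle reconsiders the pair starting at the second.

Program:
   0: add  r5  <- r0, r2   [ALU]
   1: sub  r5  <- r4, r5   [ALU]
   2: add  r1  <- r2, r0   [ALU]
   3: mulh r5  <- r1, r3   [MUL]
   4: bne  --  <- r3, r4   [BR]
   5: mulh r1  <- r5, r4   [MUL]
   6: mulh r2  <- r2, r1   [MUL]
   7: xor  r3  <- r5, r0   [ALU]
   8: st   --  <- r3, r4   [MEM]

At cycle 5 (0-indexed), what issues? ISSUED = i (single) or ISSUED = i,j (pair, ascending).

t=0 i0:add ; RAW+WAW r5
t=1 i1&i2:sub/add ; dual
t=2 i3:mulh ; no-port MUL/BR
t=3 i4:bne ; no-port BR/MUL
t=4 i5:mulh ; no-port MUL/MUL
t=5 i6&i7:mulh/xor ; dual
t=6 i8:st ; tail

ISSUED = 6,7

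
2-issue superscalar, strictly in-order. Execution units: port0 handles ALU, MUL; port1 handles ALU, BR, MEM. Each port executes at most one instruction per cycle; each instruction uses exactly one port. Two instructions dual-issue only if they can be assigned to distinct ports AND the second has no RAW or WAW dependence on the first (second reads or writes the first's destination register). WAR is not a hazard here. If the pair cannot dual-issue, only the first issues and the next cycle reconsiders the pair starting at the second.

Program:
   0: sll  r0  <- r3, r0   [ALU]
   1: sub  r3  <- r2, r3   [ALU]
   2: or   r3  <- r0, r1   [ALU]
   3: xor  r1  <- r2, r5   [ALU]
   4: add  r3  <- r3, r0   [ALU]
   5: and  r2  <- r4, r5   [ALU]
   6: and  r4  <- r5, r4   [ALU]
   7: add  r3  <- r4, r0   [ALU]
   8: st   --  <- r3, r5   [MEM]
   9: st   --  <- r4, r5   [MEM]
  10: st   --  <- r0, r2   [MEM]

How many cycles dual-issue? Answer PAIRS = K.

0. sll;sub @i0+i1  | pair
1. or;xor @i2+i3  | pair
2. add;and @i4+i5  | pair
3. and @i6  | RAW r4
4. add @i7  | RAW r3
5. st @i8  | no-port MEM/MEM
6. st @i9  | no-port MEM/MEM
7. st @i10  | tail

PAIRS = 3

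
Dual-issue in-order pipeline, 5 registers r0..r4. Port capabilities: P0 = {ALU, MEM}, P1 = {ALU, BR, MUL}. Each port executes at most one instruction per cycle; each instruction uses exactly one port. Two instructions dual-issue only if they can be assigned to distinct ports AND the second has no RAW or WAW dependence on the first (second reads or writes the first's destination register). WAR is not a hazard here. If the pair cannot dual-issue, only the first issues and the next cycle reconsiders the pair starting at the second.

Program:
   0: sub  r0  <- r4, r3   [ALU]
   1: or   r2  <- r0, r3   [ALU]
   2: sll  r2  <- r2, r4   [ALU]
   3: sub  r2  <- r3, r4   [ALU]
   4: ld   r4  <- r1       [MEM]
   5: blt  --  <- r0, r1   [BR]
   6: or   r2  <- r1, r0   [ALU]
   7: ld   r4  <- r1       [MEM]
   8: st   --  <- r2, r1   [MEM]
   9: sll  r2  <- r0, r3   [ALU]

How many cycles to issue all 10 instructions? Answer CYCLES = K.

CYCLES = 7

#0 head=0: sub i0 RAW r0
#1 head=1: or i1 RAW+WAW r2
#2 head=2: sll i2 WAW r2
#3 head=3: sub+ld i3+i4 2-wide
#4 head=5: blt+or i5+i6 2-wide
#5 head=7: ld i7 no-port MEM/MEM
#6 head=8: st+sll i8+i9 2-wide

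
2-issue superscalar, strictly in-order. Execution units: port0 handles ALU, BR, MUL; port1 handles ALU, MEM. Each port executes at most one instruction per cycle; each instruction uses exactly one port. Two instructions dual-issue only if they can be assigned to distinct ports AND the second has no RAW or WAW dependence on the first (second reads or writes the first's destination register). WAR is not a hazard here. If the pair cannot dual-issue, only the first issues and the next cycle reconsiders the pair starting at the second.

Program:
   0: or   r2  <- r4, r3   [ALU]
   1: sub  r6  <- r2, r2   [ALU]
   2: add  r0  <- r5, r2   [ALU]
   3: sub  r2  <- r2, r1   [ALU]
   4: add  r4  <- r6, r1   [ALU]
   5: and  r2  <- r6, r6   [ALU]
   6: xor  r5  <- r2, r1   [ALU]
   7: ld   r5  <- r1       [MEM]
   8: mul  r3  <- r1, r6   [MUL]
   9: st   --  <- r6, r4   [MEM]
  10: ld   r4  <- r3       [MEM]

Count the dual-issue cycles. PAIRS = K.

#0 head=0: or.ALU i0 RAW r2
#1 head=1: sub.ALU add.ALU i1/i2 dual
#2 head=3: sub.ALU add.ALU i3/i4 dual
#3 head=5: and.ALU i5 RAW r2
#4 head=6: xor.ALU i6 WAW r5
#5 head=7: ld.MEM mul.MUL i7/i8 dual
#6 head=9: st.MEM i9 no-port MEM/MEM
#7 head=10: ld.MEM i10 tail

PAIRS = 3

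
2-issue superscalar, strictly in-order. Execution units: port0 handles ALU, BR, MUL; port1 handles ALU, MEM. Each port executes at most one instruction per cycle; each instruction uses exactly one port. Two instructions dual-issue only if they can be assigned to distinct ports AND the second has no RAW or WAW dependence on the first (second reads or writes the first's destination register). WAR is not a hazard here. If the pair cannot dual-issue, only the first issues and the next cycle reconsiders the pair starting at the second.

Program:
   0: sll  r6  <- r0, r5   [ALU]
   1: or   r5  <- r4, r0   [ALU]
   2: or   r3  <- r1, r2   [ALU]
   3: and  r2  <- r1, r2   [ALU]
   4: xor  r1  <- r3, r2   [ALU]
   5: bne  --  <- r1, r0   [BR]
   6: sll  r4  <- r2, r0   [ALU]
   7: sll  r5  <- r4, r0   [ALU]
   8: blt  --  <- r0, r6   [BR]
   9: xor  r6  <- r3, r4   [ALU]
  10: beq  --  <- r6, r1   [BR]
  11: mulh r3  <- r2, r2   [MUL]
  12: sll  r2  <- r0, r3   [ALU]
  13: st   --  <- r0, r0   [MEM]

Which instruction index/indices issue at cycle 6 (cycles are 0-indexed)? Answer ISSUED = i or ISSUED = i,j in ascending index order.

c0: i0/i1 sll.ALU;or.ALU  pair
c1: i2/i3 or.ALU;and.ALU  pair
c2: i4 xor.ALU  RAW r1
c3: i5/i6 bne.BR;sll.ALU  pair
c4: i7/i8 sll.ALU;blt.BR  pair
c5: i9 xor.ALU  RAW r6
c6: i10 beq.BR  no-port BR/MUL
c7: i11 mulh.MUL  RAW r3
c8: i12/i13 sll.ALU;st.MEM  pair

ISSUED = 10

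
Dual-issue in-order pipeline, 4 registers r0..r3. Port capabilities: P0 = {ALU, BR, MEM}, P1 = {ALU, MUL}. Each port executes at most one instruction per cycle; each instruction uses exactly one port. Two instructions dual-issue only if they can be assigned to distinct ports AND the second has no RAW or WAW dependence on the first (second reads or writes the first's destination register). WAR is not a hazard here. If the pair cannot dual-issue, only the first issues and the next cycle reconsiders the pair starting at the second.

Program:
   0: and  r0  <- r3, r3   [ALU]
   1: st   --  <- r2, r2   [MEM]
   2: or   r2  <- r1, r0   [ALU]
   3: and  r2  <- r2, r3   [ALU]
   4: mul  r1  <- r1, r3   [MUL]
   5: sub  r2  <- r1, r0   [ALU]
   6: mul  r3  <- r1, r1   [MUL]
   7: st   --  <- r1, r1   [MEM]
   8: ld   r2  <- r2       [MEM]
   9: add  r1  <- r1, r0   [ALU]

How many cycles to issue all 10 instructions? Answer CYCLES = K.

CYCLES = 6

[0] i0,i1  and.ALU+st.MEM  -- 2-wide
[1] i2  or.ALU  -- RAW+WAW r2
[2] i3,i4  and.ALU+mul.MUL  -- 2-wide
[3] i5,i6  sub.ALU+mul.MUL  -- 2-wide
[4] i7  st.MEM  -- no-port MEM/MEM
[5] i8,i9  ld.MEM+add.ALU  -- 2-wide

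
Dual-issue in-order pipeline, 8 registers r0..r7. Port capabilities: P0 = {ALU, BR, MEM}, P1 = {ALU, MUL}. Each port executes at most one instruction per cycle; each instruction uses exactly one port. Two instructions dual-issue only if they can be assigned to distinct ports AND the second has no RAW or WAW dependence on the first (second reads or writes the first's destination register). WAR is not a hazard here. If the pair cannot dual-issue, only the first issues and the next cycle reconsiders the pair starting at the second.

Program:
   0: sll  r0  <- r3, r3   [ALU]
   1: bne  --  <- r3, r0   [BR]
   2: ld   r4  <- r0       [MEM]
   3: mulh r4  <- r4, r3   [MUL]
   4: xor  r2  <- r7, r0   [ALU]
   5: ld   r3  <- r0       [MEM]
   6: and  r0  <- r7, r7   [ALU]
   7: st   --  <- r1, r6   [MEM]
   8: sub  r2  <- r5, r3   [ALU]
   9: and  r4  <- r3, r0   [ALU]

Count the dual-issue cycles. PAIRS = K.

[0] i0  sll  -- RAW r0
[1] i1  bne  -- no-port BR/MEM
[2] i2  ld  -- RAW+WAW r4
[3] i3,i4  mulh xor  -- 2-wide
[4] i5,i6  ld and  -- 2-wide
[5] i7,i8  st sub  -- 2-wide
[6] i9  and  -- tail

PAIRS = 3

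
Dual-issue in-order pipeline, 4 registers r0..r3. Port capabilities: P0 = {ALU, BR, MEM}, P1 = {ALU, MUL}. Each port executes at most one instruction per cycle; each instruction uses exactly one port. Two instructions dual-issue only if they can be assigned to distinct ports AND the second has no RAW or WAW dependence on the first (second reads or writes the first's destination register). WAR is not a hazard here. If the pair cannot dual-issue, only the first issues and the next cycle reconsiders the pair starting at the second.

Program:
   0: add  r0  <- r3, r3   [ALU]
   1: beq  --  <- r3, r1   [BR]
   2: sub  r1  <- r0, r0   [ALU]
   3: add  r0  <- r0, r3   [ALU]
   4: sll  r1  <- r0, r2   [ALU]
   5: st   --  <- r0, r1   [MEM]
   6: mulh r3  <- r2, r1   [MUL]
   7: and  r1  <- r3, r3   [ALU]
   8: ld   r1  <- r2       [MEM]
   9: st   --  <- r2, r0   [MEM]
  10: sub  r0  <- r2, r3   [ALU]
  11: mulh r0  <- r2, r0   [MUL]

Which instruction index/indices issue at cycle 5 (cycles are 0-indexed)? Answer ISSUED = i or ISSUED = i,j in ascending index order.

ISSUED = 8

#0 head=0: add/beq i0/i1 dual
#1 head=2: sub/add i2/i3 dual
#2 head=4: sll i4 RAW r1
#3 head=5: st/mulh i5/i6 dual
#4 head=7: and i7 WAW r1
#5 head=8: ld i8 no-port MEM/MEM
#6 head=9: st/sub i9/i10 dual
#7 head=11: mulh i11 tail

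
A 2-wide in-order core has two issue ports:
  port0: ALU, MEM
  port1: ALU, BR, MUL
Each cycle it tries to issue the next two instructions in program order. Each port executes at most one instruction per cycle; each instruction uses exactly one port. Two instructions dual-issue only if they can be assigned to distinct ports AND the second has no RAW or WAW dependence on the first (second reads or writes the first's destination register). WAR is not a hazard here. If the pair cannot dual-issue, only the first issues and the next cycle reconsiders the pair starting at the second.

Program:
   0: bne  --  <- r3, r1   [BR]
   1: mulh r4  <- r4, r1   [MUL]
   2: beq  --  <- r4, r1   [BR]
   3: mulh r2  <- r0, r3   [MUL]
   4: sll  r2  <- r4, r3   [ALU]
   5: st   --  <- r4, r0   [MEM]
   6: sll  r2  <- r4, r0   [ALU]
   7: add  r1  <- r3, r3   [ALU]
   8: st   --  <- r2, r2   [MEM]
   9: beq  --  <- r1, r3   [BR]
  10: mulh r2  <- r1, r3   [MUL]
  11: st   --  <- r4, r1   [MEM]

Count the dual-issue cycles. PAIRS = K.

PAIRS = 4

#0 head=0: bne i0 no-port BR/MUL
#1 head=1: mulh i1 no-port MUL/BR
#2 head=2: beq i2 no-port BR/MUL
#3 head=3: mulh i3 WAW r2
#4 head=4: sll st i4&i5 dual
#5 head=6: sll add i6&i7 dual
#6 head=8: st beq i8&i9 dual
#7 head=10: mulh st i10&i11 dual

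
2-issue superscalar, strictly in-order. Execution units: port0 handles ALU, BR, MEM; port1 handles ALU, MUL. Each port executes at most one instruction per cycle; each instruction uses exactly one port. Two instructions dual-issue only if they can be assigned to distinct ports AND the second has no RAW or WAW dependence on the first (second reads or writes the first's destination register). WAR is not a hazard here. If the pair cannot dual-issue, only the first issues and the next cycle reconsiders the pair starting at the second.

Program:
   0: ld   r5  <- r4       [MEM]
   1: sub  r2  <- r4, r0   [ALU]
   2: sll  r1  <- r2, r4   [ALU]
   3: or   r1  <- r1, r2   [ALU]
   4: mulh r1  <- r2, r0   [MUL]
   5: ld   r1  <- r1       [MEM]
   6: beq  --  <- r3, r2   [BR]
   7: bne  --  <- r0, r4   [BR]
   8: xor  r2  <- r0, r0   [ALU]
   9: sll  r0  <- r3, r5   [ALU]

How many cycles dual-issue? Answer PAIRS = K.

[0] i0&i1  ld;sub  -- 2-wide
[1] i2  sll  -- RAW+WAW r1
[2] i3  or  -- WAW r1
[3] i4  mulh  -- RAW+WAW r1
[4] i5  ld  -- no-port MEM/BR
[5] i6  beq  -- no-port BR/BR
[6] i7&i8  bne;xor  -- 2-wide
[7] i9  sll  -- tail

PAIRS = 2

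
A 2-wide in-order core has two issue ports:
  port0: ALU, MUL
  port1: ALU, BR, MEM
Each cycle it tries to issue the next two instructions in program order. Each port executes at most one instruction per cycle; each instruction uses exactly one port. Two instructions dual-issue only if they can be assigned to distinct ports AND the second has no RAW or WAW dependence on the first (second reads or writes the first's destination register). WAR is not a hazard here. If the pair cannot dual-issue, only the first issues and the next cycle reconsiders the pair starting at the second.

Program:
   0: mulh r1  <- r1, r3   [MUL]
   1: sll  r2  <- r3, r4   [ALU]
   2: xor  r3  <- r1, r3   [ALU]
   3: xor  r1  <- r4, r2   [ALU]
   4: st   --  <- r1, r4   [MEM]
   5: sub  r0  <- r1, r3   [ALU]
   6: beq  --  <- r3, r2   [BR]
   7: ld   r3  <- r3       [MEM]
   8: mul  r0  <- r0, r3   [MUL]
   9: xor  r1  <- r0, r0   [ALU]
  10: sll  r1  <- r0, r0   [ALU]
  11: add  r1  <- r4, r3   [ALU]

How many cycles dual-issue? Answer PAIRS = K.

PAIRS = 3

t=0 i0/i1:mulh.MUL sll.ALU ; dual
t=1 i2/i3:xor.ALU xor.ALU ; dual
t=2 i4/i5:st.MEM sub.ALU ; dual
t=3 i6:beq.BR ; no-port BR/MEM
t=4 i7:ld.MEM ; RAW r3
t=5 i8:mul.MUL ; RAW r0
t=6 i9:xor.ALU ; WAW r1
t=7 i10:sll.ALU ; WAW r1
t=8 i11:add.ALU ; tail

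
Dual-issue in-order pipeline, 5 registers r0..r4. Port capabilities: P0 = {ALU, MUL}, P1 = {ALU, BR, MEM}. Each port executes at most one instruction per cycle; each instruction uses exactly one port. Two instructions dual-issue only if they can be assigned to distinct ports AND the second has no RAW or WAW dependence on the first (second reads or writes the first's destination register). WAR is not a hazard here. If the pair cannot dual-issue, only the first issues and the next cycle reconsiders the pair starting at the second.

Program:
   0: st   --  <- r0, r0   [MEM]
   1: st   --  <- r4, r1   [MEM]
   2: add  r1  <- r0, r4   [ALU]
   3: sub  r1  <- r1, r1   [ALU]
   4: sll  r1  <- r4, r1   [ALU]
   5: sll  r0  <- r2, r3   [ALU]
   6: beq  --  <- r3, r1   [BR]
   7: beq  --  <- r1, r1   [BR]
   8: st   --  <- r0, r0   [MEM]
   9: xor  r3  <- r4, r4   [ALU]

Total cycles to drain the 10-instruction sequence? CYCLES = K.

CYCLES = 7

#0 head=0: st.MEM i0 no-port MEM/MEM
#1 head=1: st.MEM add.ALU i1+i2 pair
#2 head=3: sub.ALU i3 RAW+WAW r1
#3 head=4: sll.ALU sll.ALU i4+i5 pair
#4 head=6: beq.BR i6 no-port BR/BR
#5 head=7: beq.BR i7 no-port BR/MEM
#6 head=8: st.MEM xor.ALU i8+i9 pair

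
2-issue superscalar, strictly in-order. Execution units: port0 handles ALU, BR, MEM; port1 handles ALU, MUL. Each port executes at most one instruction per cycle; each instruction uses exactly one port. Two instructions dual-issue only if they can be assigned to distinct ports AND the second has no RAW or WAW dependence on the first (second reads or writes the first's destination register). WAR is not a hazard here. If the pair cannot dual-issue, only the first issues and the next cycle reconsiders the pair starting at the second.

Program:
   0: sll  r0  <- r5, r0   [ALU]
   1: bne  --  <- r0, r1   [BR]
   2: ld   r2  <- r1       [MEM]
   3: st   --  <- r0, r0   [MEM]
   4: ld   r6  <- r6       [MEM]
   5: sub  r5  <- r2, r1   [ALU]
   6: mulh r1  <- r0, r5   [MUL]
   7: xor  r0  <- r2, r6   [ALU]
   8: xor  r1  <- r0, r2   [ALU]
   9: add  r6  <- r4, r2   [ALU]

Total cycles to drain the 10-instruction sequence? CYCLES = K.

c0: i0 sll.ALU  RAW r0
c1: i1 bne.BR  no-port BR/MEM
c2: i2 ld.MEM  no-port MEM/MEM
c3: i3 st.MEM  no-port MEM/MEM
c4: i4+i5 ld.MEM;sub.ALU  dual
c5: i6+i7 mulh.MUL;xor.ALU  dual
c6: i8+i9 xor.ALU;add.ALU  dual

CYCLES = 7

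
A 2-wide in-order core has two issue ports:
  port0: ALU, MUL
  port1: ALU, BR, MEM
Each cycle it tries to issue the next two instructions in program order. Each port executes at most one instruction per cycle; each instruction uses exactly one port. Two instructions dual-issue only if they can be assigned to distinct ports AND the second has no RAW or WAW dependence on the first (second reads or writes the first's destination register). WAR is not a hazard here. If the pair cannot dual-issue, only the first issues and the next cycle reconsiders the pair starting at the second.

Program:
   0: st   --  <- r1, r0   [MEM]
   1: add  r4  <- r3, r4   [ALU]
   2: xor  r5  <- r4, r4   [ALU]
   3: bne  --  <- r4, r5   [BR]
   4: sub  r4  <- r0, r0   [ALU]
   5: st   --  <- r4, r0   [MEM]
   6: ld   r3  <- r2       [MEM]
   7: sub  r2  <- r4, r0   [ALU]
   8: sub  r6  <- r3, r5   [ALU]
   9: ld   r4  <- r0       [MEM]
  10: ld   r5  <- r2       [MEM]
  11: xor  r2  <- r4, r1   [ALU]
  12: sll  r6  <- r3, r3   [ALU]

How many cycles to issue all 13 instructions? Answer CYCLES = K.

CYCLES = 8

0. st;add @i0,i1  | dual
1. xor @i2  | RAW r5
2. bne;sub @i3,i4  | dual
3. st @i5  | no-port MEM/MEM
4. ld;sub @i6,i7  | dual
5. sub;ld @i8,i9  | dual
6. ld;xor @i10,i11  | dual
7. sll @i12  | tail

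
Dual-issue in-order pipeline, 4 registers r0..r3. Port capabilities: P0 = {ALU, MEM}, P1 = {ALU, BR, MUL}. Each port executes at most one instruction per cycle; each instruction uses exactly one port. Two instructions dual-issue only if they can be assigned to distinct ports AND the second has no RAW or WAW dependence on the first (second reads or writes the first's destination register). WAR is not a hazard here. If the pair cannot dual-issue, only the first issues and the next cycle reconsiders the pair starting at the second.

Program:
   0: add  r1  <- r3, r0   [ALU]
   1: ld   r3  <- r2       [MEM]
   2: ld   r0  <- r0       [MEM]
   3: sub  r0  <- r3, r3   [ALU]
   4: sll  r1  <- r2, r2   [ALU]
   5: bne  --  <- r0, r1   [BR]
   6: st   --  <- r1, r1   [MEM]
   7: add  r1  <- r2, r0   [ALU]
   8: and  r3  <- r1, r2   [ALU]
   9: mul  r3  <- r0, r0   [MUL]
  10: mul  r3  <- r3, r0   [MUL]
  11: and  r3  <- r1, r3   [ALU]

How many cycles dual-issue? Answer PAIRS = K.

0. add/ld @i0&i1  | pair
1. ld @i2  | WAW r0
2. sub/sll @i3&i4  | pair
3. bne/st @i5&i6  | pair
4. add @i7  | RAW r1
5. and @i8  | WAW r3
6. mul @i9  | no-port MUL/MUL
7. mul @i10  | RAW+WAW r3
8. and @i11  | tail

PAIRS = 3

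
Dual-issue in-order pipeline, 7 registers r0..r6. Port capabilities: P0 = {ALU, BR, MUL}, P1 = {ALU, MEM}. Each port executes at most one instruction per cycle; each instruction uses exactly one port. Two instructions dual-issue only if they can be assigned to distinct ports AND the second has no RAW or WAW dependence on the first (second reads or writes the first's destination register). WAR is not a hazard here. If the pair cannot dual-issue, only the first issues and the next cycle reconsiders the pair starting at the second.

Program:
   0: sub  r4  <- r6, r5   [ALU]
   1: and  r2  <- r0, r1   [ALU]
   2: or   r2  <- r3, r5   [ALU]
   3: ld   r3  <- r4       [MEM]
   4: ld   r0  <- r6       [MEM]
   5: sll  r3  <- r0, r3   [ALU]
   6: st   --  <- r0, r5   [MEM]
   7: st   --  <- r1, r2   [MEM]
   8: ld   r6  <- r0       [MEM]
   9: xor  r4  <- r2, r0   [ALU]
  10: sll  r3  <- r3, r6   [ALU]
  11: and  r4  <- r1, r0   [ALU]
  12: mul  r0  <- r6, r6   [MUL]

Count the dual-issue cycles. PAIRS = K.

PAIRS = 5

t=0 i0+i1:sub.ALU;and.ALU ; pair
t=1 i2+i3:or.ALU;ld.MEM ; pair
t=2 i4:ld.MEM ; RAW r0
t=3 i5+i6:sll.ALU;st.MEM ; pair
t=4 i7:st.MEM ; no-port MEM/MEM
t=5 i8+i9:ld.MEM;xor.ALU ; pair
t=6 i10+i11:sll.ALU;and.ALU ; pair
t=7 i12:mul.MUL ; tail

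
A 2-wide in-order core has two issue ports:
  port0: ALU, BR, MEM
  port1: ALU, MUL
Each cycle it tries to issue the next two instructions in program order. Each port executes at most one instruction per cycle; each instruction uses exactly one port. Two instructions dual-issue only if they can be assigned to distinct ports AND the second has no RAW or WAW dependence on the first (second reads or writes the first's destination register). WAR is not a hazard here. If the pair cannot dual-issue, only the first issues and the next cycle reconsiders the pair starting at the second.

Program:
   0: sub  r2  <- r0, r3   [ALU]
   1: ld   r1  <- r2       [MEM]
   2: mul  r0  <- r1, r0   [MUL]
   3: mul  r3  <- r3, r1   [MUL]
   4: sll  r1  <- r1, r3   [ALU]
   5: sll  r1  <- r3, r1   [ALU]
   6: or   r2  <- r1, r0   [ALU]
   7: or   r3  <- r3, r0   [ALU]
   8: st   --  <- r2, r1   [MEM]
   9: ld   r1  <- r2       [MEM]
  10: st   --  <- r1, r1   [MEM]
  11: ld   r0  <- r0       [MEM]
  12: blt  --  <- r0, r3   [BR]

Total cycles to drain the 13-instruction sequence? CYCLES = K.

CYCLES = 12

0. sub.ALU @i0  | RAW r2
1. ld.MEM @i1  | RAW r1
2. mul.MUL @i2  | no-port MUL/MUL
3. mul.MUL @i3  | RAW r3
4. sll.ALU @i4  | RAW+WAW r1
5. sll.ALU @i5  | RAW r1
6. or.ALU;or.ALU @i6&i7  | dual
7. st.MEM @i8  | no-port MEM/MEM
8. ld.MEM @i9  | no-port MEM/MEM
9. st.MEM @i10  | no-port MEM/MEM
10. ld.MEM @i11  | no-port MEM/BR
11. blt.BR @i12  | tail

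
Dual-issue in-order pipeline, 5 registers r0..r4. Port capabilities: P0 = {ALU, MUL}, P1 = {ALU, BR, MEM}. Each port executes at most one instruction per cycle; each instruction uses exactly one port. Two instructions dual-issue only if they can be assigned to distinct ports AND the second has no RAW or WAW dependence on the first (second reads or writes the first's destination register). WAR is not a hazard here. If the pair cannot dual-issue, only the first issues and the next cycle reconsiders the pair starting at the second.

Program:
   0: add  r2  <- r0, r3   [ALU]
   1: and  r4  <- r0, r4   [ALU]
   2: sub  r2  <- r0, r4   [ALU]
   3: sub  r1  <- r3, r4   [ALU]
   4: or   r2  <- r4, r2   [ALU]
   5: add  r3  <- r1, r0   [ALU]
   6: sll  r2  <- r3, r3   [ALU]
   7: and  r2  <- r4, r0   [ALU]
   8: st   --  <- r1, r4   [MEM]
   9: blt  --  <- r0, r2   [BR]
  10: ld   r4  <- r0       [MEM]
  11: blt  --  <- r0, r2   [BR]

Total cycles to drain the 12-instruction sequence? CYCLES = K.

CYCLES = 8

#0 head=0: add.ALU+and.ALU i0+i1 pair
#1 head=2: sub.ALU+sub.ALU i2+i3 pair
#2 head=4: or.ALU+add.ALU i4+i5 pair
#3 head=6: sll.ALU i6 WAW r2
#4 head=7: and.ALU+st.MEM i7+i8 pair
#5 head=9: blt.BR i9 no-port BR/MEM
#6 head=10: ld.MEM i10 no-port MEM/BR
#7 head=11: blt.BR i11 tail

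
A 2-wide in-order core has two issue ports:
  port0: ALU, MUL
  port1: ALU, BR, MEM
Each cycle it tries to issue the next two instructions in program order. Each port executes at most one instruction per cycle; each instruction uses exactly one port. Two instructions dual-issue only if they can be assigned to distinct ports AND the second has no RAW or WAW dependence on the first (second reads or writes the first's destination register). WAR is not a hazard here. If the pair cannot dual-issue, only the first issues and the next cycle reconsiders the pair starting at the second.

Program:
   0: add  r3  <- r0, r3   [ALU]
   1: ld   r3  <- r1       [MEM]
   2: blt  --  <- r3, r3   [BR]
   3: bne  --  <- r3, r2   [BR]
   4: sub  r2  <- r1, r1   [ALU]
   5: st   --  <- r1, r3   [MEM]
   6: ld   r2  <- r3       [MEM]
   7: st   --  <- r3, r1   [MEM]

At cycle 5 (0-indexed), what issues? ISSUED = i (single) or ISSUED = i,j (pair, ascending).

ISSUED = 6

  cy0 -> i0 (add.ALU) WAW r3
  cy1 -> i1 (ld.MEM) no-port MEM/BR
  cy2 -> i2 (blt.BR) no-port BR/BR
  cy3 -> i3+i4 (bne.BR/sub.ALU) dual
  cy4 -> i5 (st.MEM) no-port MEM/MEM
  cy5 -> i6 (ld.MEM) no-port MEM/MEM
  cy6 -> i7 (st.MEM) tail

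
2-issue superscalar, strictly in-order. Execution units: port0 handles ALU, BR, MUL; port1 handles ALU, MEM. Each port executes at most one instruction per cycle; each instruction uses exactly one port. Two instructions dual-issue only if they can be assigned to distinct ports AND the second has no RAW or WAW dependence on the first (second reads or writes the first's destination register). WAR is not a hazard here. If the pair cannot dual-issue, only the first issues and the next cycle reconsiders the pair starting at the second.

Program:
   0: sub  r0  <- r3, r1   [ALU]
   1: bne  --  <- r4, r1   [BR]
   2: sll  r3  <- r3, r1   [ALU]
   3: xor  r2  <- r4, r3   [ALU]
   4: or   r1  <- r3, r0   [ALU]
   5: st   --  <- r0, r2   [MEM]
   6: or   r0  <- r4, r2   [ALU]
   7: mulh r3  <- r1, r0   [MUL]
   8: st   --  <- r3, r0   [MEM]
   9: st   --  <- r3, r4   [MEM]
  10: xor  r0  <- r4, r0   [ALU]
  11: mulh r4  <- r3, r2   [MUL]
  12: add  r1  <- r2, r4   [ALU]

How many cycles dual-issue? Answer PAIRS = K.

PAIRS = 4

  cy0 -> i0+i1 (sub.ALU;bne.BR) pair
  cy1 -> i2 (sll.ALU) RAW r3
  cy2 -> i3+i4 (xor.ALU;or.ALU) pair
  cy3 -> i5+i6 (st.MEM;or.ALU) pair
  cy4 -> i7 (mulh.MUL) RAW r3
  cy5 -> i8 (st.MEM) no-port MEM/MEM
  cy6 -> i9+i10 (st.MEM;xor.ALU) pair
  cy7 -> i11 (mulh.MUL) RAW r4
  cy8 -> i12 (add.ALU) tail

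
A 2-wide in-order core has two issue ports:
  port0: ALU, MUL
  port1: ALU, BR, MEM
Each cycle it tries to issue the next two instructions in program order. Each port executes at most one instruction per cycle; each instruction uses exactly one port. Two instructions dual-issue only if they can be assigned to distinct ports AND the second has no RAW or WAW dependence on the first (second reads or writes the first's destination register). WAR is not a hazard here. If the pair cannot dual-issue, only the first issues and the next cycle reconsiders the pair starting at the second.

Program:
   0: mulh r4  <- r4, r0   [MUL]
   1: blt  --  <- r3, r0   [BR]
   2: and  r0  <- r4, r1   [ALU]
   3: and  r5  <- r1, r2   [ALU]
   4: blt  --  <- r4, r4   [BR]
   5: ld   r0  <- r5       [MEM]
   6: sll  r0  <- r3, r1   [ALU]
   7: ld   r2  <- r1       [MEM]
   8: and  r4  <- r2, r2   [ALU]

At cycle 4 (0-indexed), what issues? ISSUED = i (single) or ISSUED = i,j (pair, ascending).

ISSUED = 6,7

t=0 i0+i1:mulh+blt ; pair
t=1 i2+i3:and+and ; pair
t=2 i4:blt ; no-port BR/MEM
t=3 i5:ld ; WAW r0
t=4 i6+i7:sll+ld ; pair
t=5 i8:and ; tail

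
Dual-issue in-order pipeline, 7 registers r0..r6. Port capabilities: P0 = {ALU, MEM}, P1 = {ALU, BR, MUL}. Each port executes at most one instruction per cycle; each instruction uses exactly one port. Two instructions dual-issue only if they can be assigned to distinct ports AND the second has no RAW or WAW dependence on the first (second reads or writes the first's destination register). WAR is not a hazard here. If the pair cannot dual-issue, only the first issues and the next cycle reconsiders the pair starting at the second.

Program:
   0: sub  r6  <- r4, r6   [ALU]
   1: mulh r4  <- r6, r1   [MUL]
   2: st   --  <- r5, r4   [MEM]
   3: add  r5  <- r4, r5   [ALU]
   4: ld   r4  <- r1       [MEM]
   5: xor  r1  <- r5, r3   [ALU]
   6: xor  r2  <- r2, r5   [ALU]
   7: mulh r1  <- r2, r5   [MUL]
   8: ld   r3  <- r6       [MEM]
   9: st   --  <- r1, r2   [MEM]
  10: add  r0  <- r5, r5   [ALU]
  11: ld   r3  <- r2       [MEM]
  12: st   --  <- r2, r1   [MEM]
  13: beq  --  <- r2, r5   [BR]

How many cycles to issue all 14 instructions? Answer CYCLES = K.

0. sub @i0  | RAW r6
1. mulh @i1  | RAW r4
2. st add @i2/i3  | 2-wide
3. ld xor @i4/i5  | 2-wide
4. xor @i6  | RAW r2
5. mulh ld @i7/i8  | 2-wide
6. st add @i9/i10  | 2-wide
7. ld @i11  | no-port MEM/MEM
8. st beq @i12/i13  | 2-wide

CYCLES = 9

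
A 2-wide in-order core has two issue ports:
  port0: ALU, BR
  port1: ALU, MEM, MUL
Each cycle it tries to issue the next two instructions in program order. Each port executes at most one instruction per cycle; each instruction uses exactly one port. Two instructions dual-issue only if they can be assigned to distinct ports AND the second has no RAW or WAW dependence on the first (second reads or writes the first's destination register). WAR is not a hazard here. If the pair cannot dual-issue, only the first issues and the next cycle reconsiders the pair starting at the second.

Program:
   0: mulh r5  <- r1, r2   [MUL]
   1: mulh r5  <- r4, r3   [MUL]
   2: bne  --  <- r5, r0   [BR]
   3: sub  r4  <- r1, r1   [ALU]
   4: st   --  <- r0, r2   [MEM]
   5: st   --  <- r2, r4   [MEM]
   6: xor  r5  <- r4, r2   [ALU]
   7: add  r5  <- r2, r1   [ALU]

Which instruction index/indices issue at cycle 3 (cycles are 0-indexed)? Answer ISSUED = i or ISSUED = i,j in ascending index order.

0. mulh @i0  | no-port MUL/MUL
1. mulh @i1  | RAW r5
2. bne+sub @i2&i3  | 2-wide
3. st @i4  | no-port MEM/MEM
4. st+xor @i5&i6  | 2-wide
5. add @i7  | tail

ISSUED = 4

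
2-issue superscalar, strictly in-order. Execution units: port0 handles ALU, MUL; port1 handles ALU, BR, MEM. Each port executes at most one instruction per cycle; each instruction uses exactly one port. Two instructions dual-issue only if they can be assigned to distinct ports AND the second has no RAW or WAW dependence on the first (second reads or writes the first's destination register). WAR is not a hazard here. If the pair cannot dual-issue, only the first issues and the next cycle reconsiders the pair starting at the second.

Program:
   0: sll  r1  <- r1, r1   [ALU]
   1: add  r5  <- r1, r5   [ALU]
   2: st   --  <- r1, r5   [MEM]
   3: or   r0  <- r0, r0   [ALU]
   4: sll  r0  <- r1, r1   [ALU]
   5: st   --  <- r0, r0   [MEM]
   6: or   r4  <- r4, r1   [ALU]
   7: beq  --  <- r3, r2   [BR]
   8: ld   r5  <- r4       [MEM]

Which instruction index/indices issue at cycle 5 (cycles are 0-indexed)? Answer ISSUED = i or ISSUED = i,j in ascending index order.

ISSUED = 7

  cy0 -> i0 (sll.ALU) RAW r1
  cy1 -> i1 (add.ALU) RAW r5
  cy2 -> i2+i3 (st.MEM;or.ALU) 2-wide
  cy3 -> i4 (sll.ALU) RAW r0
  cy4 -> i5+i6 (st.MEM;or.ALU) 2-wide
  cy5 -> i7 (beq.BR) no-port BR/MEM
  cy6 -> i8 (ld.MEM) tail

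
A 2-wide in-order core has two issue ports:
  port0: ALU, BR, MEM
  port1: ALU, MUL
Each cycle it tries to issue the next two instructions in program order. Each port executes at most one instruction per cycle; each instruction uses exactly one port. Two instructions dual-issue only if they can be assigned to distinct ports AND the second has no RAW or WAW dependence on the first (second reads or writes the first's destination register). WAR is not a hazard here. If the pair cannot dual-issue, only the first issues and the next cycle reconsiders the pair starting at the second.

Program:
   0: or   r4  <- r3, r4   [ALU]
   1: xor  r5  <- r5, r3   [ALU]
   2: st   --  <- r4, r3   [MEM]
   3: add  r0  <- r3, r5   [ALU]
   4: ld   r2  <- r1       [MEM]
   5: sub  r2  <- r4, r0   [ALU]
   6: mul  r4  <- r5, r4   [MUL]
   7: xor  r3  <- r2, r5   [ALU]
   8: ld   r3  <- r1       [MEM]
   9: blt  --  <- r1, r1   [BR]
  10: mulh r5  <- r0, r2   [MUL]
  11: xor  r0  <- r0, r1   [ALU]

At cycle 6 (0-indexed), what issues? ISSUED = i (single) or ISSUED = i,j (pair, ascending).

ISSUED = 9,10

t=0 i0&i1:or.ALU/xor.ALU ; 2-wide
t=1 i2&i3:st.MEM/add.ALU ; 2-wide
t=2 i4:ld.MEM ; WAW r2
t=3 i5&i6:sub.ALU/mul.MUL ; 2-wide
t=4 i7:xor.ALU ; WAW r3
t=5 i8:ld.MEM ; no-port MEM/BR
t=6 i9&i10:blt.BR/mulh.MUL ; 2-wide
t=7 i11:xor.ALU ; tail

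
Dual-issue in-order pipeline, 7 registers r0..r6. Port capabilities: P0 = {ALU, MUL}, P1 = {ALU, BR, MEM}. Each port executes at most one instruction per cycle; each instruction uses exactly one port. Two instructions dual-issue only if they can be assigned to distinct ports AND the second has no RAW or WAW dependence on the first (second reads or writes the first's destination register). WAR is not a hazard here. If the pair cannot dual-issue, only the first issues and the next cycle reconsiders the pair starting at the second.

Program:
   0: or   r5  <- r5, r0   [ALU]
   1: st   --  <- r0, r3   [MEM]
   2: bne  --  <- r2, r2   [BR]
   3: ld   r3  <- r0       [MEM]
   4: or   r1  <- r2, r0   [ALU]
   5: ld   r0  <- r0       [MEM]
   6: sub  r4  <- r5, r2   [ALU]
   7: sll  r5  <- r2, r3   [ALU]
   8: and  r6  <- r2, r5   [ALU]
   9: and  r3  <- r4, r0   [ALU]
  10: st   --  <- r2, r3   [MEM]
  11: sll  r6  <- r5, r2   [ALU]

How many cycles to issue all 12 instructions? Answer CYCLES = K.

CYCLES = 7

[0] i0&i1  or;st  -- pair
[1] i2  bne  -- no-port BR/MEM
[2] i3&i4  ld;or  -- pair
[3] i5&i6  ld;sub  -- pair
[4] i7  sll  -- RAW r5
[5] i8&i9  and;and  -- pair
[6] i10&i11  st;sll  -- pair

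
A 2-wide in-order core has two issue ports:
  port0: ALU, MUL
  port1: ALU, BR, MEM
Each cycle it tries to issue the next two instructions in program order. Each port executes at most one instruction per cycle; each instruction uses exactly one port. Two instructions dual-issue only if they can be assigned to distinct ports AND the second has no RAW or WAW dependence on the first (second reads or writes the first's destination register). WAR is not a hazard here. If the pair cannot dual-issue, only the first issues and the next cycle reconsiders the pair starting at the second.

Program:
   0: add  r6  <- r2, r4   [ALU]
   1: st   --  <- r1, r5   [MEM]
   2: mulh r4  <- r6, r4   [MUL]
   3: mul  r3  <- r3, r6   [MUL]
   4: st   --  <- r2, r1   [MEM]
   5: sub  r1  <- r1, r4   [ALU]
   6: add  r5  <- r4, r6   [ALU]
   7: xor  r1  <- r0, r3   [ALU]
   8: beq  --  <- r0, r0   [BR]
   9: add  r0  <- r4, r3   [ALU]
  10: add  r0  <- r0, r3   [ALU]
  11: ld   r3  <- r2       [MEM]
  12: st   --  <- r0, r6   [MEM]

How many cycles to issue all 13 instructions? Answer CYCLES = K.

CYCLES = 8

  cy0 -> i0,i1 (add.ALU st.MEM) 2-wide
  cy1 -> i2 (mulh.MUL) no-port MUL/MUL
  cy2 -> i3,i4 (mul.MUL st.MEM) 2-wide
  cy3 -> i5,i6 (sub.ALU add.ALU) 2-wide
  cy4 -> i7,i8 (xor.ALU beq.BR) 2-wide
  cy5 -> i9 (add.ALU) RAW+WAW r0
  cy6 -> i10,i11 (add.ALU ld.MEM) 2-wide
  cy7 -> i12 (st.MEM) tail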